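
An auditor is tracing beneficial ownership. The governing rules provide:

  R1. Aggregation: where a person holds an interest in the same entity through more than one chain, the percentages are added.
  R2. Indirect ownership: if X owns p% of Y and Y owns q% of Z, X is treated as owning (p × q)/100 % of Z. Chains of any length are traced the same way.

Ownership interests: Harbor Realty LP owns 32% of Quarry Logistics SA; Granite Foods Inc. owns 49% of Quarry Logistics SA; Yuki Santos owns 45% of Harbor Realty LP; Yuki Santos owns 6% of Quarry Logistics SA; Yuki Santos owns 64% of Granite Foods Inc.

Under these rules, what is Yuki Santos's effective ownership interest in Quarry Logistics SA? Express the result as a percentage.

Chain via Granite Foods Inc. (R2): 64% × 49% = 31.36% of Quarry Logistics SA.
Chain via Harbor Realty LP (R2): 45% × 32% = 14.4% of Quarry Logistics SA.
Direct interest in Quarry Logistics SA: 6%.
Aggregating (R1): 31.36% + 14.4% + 6% = 51.76%.

51.76%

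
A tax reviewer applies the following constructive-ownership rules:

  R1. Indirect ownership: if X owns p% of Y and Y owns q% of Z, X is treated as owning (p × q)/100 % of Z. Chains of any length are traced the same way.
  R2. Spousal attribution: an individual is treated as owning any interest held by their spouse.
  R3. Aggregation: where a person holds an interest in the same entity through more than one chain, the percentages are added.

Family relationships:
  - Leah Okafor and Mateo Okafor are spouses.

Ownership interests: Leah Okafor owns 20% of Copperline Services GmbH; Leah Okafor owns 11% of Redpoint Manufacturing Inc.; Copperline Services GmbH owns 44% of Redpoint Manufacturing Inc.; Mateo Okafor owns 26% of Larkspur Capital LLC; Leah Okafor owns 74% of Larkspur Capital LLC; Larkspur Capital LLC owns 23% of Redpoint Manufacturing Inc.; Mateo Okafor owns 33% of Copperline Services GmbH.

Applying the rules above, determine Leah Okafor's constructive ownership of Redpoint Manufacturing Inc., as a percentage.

By spousal attribution (R2), Leah Okafor is treated as also owning Mateo Okafor's interest in Copperline Services GmbH, giving 20% + 33% = 53%.
By spousal attribution (R2), Leah Okafor is treated as also owning Mateo Okafor's interest in Larkspur Capital LLC, giving 74% + 26% = 100%.
Chain via Copperline Services GmbH (R1): 53% × 44% = 23.32% of Redpoint Manufacturing Inc.
Chain via Larkspur Capital LLC (R1): 100% × 23% = 23% of Redpoint Manufacturing Inc.
Direct interest in Redpoint Manufacturing Inc: 11%.
Aggregating (R3): 23.32% + 23% + 11% = 57.32%.

57.32%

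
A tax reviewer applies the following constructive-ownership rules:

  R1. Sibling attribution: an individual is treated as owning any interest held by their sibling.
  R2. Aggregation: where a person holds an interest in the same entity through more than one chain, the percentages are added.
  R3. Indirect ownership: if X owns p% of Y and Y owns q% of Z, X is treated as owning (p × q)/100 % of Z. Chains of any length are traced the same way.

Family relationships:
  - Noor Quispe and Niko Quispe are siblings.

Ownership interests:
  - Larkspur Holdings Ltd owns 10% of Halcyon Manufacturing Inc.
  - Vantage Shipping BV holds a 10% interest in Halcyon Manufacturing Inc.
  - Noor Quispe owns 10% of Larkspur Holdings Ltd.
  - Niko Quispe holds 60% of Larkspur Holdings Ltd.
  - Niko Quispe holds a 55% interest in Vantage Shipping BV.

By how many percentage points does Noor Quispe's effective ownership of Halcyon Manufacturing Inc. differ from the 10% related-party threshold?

2.5

By sibling attribution (R1), Noor Quispe is treated as also owning Niko Quispe's interest in Larkspur Holdings Ltd, giving 10% + 60% = 70%.
By sibling attribution (R1), Noor Quispe is treated as owning Niko Quispe's 55% interest in Vantage Shipping BV.
Chain via Larkspur Holdings Ltd (R3): 70% × 10% = 7% of Halcyon Manufacturing Inc.
Chain via Vantage Shipping BV (R3): 55% × 10% = 5.5% of Halcyon Manufacturing Inc.
Aggregating (R2): 7% + 5.5% = 12.5%.
12.5% exceeds the 10% threshold by 2.5 percentage points.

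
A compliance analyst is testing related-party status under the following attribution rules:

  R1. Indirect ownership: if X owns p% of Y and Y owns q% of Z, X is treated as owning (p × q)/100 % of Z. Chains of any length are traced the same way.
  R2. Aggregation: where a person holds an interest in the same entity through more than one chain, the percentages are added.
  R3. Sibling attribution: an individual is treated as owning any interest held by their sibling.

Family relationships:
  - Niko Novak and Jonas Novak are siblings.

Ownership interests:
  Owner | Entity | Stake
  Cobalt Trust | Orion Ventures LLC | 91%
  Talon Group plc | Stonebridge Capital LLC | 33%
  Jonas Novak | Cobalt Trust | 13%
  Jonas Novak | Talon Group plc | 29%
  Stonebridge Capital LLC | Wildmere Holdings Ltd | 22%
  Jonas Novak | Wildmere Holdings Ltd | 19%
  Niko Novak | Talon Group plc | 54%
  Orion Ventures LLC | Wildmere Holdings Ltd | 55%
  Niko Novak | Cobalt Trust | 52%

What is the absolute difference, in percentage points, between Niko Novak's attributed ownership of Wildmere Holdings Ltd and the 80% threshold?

By sibling attribution (R3), Niko Novak is treated as also owning Jonas Novak's interest in Cobalt Trust, giving 52% + 13% = 65%.
By sibling attribution (R3), Niko Novak is treated as also owning Jonas Novak's interest in Talon Group plc, giving 54% + 29% = 83%.
By sibling attribution (R3), Niko Novak is treated as owning Jonas Novak's 19% interest in Wildmere Holdings Ltd.
Chain via Cobalt Trust → Orion Ventures LLC (R1): 65% × 91% × 55% = 32.5325% of Wildmere Holdings Ltd.
Chain via Talon Group plc → Stonebridge Capital LLC (R1): 83% × 33% × 22% = 6.0258% of Wildmere Holdings Ltd.
Direct interest in Wildmere Holdings Ltd: 19%.
Aggregating (R2): 32.5325% + 6.0258% + 19% = 57.5583%.
57.5583% falls short of the 80% threshold by 22.4417 percentage points.

22.4417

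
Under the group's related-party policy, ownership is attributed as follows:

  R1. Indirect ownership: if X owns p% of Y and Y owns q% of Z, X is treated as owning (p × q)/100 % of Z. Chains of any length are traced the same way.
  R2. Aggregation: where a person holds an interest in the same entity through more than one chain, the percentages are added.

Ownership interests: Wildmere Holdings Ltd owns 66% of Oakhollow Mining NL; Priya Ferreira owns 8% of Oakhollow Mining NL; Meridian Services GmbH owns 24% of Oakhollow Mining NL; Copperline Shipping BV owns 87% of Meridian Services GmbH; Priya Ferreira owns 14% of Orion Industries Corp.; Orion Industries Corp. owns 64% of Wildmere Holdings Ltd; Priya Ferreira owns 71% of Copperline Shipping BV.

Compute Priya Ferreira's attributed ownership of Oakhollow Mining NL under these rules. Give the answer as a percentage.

Chain via Copperline Shipping BV → Meridian Services GmbH (R1): 71% × 87% × 24% = 14.8248% of Oakhollow Mining NL.
Chain via Orion Industries Corp. → Wildmere Holdings Ltd (R1): 14% × 64% × 66% = 5.9136% of Oakhollow Mining NL.
Direct interest in Oakhollow Mining NL: 8%.
Aggregating (R2): 14.8248% + 5.9136% + 8% = 28.7384%.

28.7384%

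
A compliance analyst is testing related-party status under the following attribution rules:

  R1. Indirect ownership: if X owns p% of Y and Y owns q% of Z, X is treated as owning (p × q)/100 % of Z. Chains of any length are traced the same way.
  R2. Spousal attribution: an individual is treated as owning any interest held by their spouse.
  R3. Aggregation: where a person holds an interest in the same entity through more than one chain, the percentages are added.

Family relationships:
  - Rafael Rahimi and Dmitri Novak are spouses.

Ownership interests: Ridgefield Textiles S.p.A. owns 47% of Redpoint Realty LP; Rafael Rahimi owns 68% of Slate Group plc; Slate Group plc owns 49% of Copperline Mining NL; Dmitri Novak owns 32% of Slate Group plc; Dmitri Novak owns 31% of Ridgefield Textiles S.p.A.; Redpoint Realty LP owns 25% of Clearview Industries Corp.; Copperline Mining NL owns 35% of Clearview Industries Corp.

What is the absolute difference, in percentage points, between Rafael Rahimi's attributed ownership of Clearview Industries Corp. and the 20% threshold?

0.7925

By spousal attribution (R2), Rafael Rahimi is treated as also owning Dmitri Novak's interest in Slate Group plc, giving 68% + 32% = 100%.
By spousal attribution (R2), Rafael Rahimi is treated as owning Dmitri Novak's 31% interest in Ridgefield Textiles S.p.A.
Chain via Slate Group plc → Copperline Mining NL (R1): 100% × 49% × 35% = 17.15% of Clearview Industries Corp.
Chain via Ridgefield Textiles S.p.A. → Redpoint Realty LP (R1): 31% × 47% × 25% = 3.6425% of Clearview Industries Corp.
Aggregating (R3): 17.15% + 3.6425% = 20.7925%.
20.7925% exceeds the 20% threshold by 0.7925 percentage points.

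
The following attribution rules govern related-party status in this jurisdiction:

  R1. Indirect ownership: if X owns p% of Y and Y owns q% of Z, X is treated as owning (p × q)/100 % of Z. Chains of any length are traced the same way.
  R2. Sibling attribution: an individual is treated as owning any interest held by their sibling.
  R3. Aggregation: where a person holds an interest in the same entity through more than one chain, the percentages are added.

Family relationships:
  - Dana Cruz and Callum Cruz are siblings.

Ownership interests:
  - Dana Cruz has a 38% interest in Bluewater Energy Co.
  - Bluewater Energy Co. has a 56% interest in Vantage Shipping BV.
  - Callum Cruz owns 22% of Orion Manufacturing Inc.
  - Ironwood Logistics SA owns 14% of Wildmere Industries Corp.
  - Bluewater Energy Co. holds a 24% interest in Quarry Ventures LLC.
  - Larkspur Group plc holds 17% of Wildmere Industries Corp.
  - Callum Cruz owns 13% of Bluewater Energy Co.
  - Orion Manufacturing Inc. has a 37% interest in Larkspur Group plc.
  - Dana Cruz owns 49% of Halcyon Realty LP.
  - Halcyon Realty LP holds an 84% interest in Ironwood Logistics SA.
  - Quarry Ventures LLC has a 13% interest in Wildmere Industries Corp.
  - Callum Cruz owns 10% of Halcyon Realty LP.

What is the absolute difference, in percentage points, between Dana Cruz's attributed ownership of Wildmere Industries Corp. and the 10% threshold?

By sibling attribution (R2), Dana Cruz is treated as also owning Callum Cruz's interest in Halcyon Realty LP, giving 49% + 10% = 59%.
By sibling attribution (R2), Dana Cruz is treated as also owning Callum Cruz's interest in Bluewater Energy Co, giving 38% + 13% = 51%.
By sibling attribution (R2), Dana Cruz is treated as owning Callum Cruz's 22% interest in Orion Manufacturing Inc.
Chain via Halcyon Realty LP → Ironwood Logistics SA (R1): 59% × 84% × 14% = 6.9384% of Wildmere Industries Corp.
Chain via Bluewater Energy Co. → Quarry Ventures LLC (R1): 51% × 24% × 13% = 1.5912% of Wildmere Industries Corp.
Chain via Orion Manufacturing Inc. → Larkspur Group plc (R1): 22% × 37% × 17% = 1.3838% of Wildmere Industries Corp.
Aggregating (R3): 6.9384% + 1.5912% + 1.3838% = 9.9134%.
9.9134% falls short of the 10% threshold by 0.0866 percentage points.

0.0866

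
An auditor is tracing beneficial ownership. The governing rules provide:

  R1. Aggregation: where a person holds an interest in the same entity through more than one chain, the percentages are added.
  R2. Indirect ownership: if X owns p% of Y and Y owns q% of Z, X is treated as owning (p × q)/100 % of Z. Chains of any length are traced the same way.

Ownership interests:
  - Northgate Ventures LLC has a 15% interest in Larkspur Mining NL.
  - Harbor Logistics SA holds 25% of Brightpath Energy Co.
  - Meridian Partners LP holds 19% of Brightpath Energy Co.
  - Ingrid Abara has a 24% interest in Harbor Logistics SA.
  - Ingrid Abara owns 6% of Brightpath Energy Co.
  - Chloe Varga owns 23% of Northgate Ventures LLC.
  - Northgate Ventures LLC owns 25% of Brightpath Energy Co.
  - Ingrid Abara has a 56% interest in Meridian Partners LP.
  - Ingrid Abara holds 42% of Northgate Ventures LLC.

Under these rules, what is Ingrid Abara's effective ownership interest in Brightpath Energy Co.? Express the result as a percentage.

Chain via Northgate Ventures LLC (R2): 42% × 25% = 10.5% of Brightpath Energy Co.
Chain via Harbor Logistics SA (R2): 24% × 25% = 6% of Brightpath Energy Co.
Chain via Meridian Partners LP (R2): 56% × 19% = 10.64% of Brightpath Energy Co.
Direct interest in Brightpath Energy Co: 6%.
Aggregating (R1): 10.5% + 6% + 10.64% + 6% = 33.14%.

33.14%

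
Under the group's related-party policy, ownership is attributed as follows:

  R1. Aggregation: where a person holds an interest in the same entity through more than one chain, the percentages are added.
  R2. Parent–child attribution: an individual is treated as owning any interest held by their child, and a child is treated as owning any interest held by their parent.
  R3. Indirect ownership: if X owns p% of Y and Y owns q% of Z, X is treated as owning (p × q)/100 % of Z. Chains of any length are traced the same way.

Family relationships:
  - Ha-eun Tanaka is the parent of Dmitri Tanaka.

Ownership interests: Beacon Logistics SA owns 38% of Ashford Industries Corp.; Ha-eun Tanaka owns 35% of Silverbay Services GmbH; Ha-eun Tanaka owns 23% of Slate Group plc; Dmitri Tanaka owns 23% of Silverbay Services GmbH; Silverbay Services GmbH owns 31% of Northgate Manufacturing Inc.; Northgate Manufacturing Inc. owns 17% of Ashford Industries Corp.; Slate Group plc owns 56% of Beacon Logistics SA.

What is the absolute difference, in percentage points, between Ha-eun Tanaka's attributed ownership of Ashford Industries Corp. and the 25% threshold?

17.049

By parent–child attribution (R2), Ha-eun Tanaka is treated as also owning Dmitri Tanaka's interest in Silverbay Services GmbH, giving 35% + 23% = 58%.
Chain via Slate Group plc → Beacon Logistics SA (R3): 23% × 56% × 38% = 4.8944% of Ashford Industries Corp.
Chain via Silverbay Services GmbH → Northgate Manufacturing Inc. (R3): 58% × 31% × 17% = 3.0566% of Ashford Industries Corp.
Aggregating (R1): 4.8944% + 3.0566% = 7.951%.
7.951% falls short of the 25% threshold by 17.049 percentage points.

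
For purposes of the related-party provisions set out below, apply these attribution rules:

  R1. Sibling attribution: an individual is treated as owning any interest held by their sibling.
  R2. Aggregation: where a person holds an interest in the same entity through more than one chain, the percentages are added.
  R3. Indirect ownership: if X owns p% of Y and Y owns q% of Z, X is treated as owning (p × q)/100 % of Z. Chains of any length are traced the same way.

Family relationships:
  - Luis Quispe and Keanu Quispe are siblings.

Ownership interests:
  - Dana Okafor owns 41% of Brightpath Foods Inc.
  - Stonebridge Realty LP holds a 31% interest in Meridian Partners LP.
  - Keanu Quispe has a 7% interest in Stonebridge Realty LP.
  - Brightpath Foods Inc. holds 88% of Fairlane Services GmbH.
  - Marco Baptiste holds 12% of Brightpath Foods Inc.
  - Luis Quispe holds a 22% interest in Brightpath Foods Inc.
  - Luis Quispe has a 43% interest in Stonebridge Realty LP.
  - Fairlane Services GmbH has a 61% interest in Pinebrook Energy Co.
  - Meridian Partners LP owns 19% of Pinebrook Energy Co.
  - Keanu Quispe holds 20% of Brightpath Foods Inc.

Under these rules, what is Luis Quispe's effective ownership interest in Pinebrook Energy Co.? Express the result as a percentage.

By sibling attribution (R1), Luis Quispe is treated as also owning Keanu Quispe's interest in Stonebridge Realty LP, giving 43% + 7% = 50%.
By sibling attribution (R1), Luis Quispe is treated as also owning Keanu Quispe's interest in Brightpath Foods Inc, giving 22% + 20% = 42%.
Chain via Stonebridge Realty LP → Meridian Partners LP (R3): 50% × 31% × 19% = 2.945% of Pinebrook Energy Co.
Chain via Brightpath Foods Inc. → Fairlane Services GmbH (R3): 42% × 88% × 61% = 22.5456% of Pinebrook Energy Co.
Aggregating (R2): 2.945% + 22.5456% = 25.4906%.

25.4906%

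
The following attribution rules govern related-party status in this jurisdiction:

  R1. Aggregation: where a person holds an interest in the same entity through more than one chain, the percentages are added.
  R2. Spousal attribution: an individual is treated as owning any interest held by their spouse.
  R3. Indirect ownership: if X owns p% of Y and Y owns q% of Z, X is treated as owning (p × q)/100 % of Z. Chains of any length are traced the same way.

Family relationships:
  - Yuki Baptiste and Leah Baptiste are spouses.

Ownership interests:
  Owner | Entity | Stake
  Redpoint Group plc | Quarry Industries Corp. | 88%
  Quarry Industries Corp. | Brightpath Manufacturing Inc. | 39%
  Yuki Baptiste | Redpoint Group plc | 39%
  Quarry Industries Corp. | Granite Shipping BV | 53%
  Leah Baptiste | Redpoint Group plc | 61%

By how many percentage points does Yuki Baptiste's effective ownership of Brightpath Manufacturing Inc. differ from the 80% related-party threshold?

45.68

By spousal attribution (R2), Yuki Baptiste is treated as also owning Leah Baptiste's interest in Redpoint Group plc, giving 39% + 61% = 100%.
Chain via Redpoint Group plc → Quarry Industries Corp. (R3): 100% × 88% × 39% = 34.32% of Brightpath Manufacturing Inc.
34.32% falls short of the 80% threshold by 45.68 percentage points.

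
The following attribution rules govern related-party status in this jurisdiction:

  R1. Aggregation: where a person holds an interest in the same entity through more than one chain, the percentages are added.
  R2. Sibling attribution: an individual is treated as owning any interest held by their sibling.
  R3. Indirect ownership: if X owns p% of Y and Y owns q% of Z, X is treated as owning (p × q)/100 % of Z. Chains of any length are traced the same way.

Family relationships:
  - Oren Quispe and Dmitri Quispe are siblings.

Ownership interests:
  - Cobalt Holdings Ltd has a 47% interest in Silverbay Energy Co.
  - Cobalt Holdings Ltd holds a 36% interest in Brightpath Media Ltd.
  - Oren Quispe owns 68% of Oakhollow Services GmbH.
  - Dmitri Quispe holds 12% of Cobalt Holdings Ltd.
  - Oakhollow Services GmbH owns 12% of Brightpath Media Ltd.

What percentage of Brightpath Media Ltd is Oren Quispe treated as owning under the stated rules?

By sibling attribution (R2), Oren Quispe is treated as owning Dmitri Quispe's 12% interest in Cobalt Holdings Ltd.
Chain via Oakhollow Services GmbH (R3): 68% × 12% = 8.16% of Brightpath Media Ltd.
Chain via Cobalt Holdings Ltd (R3): 12% × 36% = 4.32% of Brightpath Media Ltd.
Aggregating (R1): 8.16% + 4.32% = 12.48%.

12.48%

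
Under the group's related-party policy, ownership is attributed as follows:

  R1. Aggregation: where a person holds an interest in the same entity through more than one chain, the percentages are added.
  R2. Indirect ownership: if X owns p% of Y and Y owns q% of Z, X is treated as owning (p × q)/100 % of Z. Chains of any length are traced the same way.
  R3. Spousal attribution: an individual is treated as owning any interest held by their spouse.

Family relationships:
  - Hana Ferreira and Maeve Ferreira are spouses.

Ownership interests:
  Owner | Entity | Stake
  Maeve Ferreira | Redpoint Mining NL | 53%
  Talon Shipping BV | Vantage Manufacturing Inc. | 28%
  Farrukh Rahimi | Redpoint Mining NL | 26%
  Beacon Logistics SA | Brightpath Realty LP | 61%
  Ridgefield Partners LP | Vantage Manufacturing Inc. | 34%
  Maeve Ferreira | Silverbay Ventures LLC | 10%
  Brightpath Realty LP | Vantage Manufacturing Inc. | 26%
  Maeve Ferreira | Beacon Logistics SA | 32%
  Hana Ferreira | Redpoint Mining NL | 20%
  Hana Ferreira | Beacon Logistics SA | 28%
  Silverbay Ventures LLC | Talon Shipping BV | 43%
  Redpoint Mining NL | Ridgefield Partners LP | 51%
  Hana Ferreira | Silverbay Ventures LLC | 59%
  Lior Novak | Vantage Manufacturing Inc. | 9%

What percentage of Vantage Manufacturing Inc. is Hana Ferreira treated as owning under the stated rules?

By spousal attribution (R3), Hana Ferreira is treated as also owning Maeve Ferreira's interest in Beacon Logistics SA, giving 28% + 32% = 60%.
By spousal attribution (R3), Hana Ferreira is treated as also owning Maeve Ferreira's interest in Redpoint Mining NL, giving 20% + 53% = 73%.
By spousal attribution (R3), Hana Ferreira is treated as also owning Maeve Ferreira's interest in Silverbay Ventures LLC, giving 59% + 10% = 69%.
Chain via Beacon Logistics SA → Brightpath Realty LP (R2): 60% × 61% × 26% = 9.516% of Vantage Manufacturing Inc.
Chain via Redpoint Mining NL → Ridgefield Partners LP (R2): 73% × 51% × 34% = 12.6582% of Vantage Manufacturing Inc.
Chain via Silverbay Ventures LLC → Talon Shipping BV (R2): 69% × 43% × 28% = 8.3076% of Vantage Manufacturing Inc.
Aggregating (R1): 9.516% + 12.6582% + 8.3076% = 30.4818%.

30.4818%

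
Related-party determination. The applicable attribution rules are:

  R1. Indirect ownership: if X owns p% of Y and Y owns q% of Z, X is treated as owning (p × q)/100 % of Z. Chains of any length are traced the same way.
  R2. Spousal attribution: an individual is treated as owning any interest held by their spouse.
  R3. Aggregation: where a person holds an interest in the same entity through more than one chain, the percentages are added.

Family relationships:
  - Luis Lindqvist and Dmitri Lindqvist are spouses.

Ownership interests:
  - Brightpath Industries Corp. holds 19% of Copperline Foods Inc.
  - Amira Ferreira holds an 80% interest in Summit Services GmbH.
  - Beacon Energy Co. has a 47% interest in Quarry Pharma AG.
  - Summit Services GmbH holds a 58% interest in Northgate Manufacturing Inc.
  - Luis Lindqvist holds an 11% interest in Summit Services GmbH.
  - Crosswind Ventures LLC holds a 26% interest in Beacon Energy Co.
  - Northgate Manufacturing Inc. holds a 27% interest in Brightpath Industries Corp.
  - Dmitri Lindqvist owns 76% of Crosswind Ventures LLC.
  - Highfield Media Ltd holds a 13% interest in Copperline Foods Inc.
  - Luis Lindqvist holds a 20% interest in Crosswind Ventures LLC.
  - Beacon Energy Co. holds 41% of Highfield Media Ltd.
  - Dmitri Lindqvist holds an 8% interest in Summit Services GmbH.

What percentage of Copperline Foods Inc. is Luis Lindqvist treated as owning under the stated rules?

1.895694%

By spousal attribution (R2), Luis Lindqvist is treated as also owning Dmitri Lindqvist's interest in Summit Services GmbH, giving 11% + 8% = 19%.
By spousal attribution (R2), Luis Lindqvist is treated as also owning Dmitri Lindqvist's interest in Crosswind Ventures LLC, giving 20% + 76% = 96%.
Chain via Summit Services GmbH → Northgate Manufacturing Inc. → Brightpath Industries Corp. (R1): 19% × 58% × 27% × 19% = 0.565326% of Copperline Foods Inc.
Chain via Crosswind Ventures LLC → Beacon Energy Co. → Highfield Media Ltd (R1): 96% × 26% × 41% × 13% = 1.330368% of Copperline Foods Inc.
Aggregating (R3): 0.565326% + 1.330368% = 1.895694%.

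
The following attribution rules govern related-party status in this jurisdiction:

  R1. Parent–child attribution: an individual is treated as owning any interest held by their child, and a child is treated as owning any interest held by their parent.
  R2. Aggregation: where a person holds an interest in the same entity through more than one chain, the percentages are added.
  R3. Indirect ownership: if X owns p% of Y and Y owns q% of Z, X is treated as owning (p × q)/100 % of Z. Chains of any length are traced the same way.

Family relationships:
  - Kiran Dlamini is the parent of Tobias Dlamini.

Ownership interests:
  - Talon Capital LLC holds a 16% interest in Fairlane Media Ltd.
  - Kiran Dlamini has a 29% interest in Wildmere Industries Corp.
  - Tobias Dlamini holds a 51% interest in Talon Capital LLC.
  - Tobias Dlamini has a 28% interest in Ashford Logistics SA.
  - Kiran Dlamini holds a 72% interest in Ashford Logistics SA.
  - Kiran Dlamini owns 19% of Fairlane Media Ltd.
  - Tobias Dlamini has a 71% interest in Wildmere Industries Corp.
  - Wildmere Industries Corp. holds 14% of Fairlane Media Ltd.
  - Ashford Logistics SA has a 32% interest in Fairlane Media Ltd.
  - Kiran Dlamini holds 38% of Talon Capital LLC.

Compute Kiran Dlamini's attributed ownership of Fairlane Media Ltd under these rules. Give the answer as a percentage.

By parent–child attribution (R1), Kiran Dlamini is treated as also owning Tobias Dlamini's interest in Wildmere Industries Corp, giving 29% + 71% = 100%.
By parent–child attribution (R1), Kiran Dlamini is treated as also owning Tobias Dlamini's interest in Ashford Logistics SA, giving 72% + 28% = 100%.
By parent–child attribution (R1), Kiran Dlamini is treated as also owning Tobias Dlamini's interest in Talon Capital LLC, giving 38% + 51% = 89%.
Chain via Wildmere Industries Corp. (R3): 100% × 14% = 14% of Fairlane Media Ltd.
Chain via Ashford Logistics SA (R3): 100% × 32% = 32% of Fairlane Media Ltd.
Chain via Talon Capital LLC (R3): 89% × 16% = 14.24% of Fairlane Media Ltd.
Direct interest in Fairlane Media Ltd: 19%.
Aggregating (R2): 14% + 32% + 14.24% + 19% = 79.24%.

79.24%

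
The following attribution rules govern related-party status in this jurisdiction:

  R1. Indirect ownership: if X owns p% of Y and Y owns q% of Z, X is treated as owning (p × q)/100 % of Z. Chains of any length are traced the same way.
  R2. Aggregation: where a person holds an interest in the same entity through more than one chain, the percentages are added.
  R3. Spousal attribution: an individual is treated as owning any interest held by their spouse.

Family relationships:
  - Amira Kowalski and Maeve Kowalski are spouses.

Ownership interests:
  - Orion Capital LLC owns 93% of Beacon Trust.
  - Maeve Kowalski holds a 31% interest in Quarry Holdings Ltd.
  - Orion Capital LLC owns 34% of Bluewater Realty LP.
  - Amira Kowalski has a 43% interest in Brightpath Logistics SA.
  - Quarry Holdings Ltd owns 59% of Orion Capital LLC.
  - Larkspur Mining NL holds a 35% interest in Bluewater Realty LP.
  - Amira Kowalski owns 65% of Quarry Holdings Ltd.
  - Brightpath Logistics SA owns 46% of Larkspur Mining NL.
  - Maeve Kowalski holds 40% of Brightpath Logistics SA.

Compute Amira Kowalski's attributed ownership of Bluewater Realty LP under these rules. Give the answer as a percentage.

By spousal attribution (R3), Amira Kowalski is treated as also owning Maeve Kowalski's interest in Brightpath Logistics SA, giving 43% + 40% = 83%.
By spousal attribution (R3), Amira Kowalski is treated as also owning Maeve Kowalski's interest in Quarry Holdings Ltd, giving 65% + 31% = 96%.
Chain via Brightpath Logistics SA → Larkspur Mining NL (R1): 83% × 46% × 35% = 13.363% of Bluewater Realty LP.
Chain via Quarry Holdings Ltd → Orion Capital LLC (R1): 96% × 59% × 34% = 19.2576% of Bluewater Realty LP.
Aggregating (R2): 13.363% + 19.2576% = 32.6206%.

32.6206%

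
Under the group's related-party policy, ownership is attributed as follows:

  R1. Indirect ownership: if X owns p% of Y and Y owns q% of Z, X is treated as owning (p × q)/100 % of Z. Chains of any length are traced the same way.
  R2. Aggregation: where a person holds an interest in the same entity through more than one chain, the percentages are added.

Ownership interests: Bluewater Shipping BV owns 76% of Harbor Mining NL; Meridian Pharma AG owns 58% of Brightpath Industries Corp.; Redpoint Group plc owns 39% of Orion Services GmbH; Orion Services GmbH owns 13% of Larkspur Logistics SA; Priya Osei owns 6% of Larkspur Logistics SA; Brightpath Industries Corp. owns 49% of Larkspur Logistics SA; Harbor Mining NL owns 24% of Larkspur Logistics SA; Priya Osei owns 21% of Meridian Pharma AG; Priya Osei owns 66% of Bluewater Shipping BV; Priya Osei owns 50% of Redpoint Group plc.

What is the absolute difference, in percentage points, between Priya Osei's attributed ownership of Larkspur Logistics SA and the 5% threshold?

21.5416

Chain via Redpoint Group plc → Orion Services GmbH (R1): 50% × 39% × 13% = 2.535% of Larkspur Logistics SA.
Chain via Bluewater Shipping BV → Harbor Mining NL (R1): 66% × 76% × 24% = 12.0384% of Larkspur Logistics SA.
Chain via Meridian Pharma AG → Brightpath Industries Corp. (R1): 21% × 58% × 49% = 5.9682% of Larkspur Logistics SA.
Direct interest in Larkspur Logistics SA: 6%.
Aggregating (R2): 2.535% + 12.0384% + 5.9682% + 6% = 26.5416%.
26.5416% exceeds the 5% threshold by 21.5416 percentage points.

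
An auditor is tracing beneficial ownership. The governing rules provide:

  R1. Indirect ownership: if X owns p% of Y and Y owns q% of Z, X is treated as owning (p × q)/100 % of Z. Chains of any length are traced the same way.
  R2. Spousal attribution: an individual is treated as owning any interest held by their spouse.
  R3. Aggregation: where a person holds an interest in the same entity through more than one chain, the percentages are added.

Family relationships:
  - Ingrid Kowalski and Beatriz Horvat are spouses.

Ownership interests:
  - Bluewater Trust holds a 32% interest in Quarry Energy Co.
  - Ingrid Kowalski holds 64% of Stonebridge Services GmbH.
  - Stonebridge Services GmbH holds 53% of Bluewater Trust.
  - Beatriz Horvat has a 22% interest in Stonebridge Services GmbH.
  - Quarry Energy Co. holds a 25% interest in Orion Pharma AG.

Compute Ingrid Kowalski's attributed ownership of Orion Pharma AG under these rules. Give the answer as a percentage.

3.6464%

By spousal attribution (R2), Ingrid Kowalski is treated as also owning Beatriz Horvat's interest in Stonebridge Services GmbH, giving 64% + 22% = 86%.
Chain via Stonebridge Services GmbH → Bluewater Trust → Quarry Energy Co. (R1): 86% × 53% × 32% × 25% = 3.6464% of Orion Pharma AG.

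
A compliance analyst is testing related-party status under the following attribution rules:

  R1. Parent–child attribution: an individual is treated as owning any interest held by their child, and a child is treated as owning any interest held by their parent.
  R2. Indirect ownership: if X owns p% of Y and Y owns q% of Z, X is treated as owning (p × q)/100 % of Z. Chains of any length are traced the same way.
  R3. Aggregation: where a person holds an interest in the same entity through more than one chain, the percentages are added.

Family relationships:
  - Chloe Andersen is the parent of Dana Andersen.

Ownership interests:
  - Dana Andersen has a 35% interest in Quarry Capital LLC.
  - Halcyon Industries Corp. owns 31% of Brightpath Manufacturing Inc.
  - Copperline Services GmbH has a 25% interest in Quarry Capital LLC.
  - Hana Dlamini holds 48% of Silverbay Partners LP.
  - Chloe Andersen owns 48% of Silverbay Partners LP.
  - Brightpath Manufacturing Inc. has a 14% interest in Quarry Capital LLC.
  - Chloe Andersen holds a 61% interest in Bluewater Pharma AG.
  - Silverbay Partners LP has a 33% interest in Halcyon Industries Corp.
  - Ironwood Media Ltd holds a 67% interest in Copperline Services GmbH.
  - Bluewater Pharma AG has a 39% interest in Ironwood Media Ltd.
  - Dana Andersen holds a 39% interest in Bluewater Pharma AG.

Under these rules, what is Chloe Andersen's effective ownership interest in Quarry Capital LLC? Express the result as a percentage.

By parent–child attribution (R1), Chloe Andersen is treated as also owning Dana Andersen's interest in Bluewater Pharma AG, giving 61% + 39% = 100%.
By parent–child attribution (R1), Chloe Andersen is treated as owning Dana Andersen's 35% interest in Quarry Capital LLC.
Chain via Bluewater Pharma AG → Ironwood Media Ltd → Copperline Services GmbH (R2): 100% × 39% × 67% × 25% = 6.5325% of Quarry Capital LLC.
Chain via Silverbay Partners LP → Halcyon Industries Corp. → Brightpath Manufacturing Inc. (R2): 48% × 33% × 31% × 14% = 0.687456% of Quarry Capital LLC.
Direct interest in Quarry Capital LLC: 35%.
Aggregating (R3): 6.5325% + 0.687456% + 35% = 42.219956%.

42.219956%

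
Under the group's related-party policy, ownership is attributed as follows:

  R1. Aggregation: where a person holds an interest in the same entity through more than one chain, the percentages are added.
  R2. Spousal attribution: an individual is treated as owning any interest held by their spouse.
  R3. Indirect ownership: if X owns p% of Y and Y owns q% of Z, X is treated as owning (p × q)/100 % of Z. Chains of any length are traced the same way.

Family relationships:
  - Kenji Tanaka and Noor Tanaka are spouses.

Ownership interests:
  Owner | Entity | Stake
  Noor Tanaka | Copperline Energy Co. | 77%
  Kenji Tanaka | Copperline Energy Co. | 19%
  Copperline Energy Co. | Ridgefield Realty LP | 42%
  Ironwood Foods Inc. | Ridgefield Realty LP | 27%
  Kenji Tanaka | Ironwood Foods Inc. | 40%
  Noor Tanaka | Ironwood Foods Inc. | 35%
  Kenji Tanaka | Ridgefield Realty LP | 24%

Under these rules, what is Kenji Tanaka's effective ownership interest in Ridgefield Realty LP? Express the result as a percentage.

By spousal attribution (R2), Kenji Tanaka is treated as also owning Noor Tanaka's interest in Ironwood Foods Inc, giving 40% + 35% = 75%.
By spousal attribution (R2), Kenji Tanaka is treated as also owning Noor Tanaka's interest in Copperline Energy Co, giving 19% + 77% = 96%.
Chain via Ironwood Foods Inc. (R3): 75% × 27% = 20.25% of Ridgefield Realty LP.
Chain via Copperline Energy Co. (R3): 96% × 42% = 40.32% of Ridgefield Realty LP.
Direct interest in Ridgefield Realty LP: 24%.
Aggregating (R1): 20.25% + 40.32% + 24% = 84.57%.

84.57%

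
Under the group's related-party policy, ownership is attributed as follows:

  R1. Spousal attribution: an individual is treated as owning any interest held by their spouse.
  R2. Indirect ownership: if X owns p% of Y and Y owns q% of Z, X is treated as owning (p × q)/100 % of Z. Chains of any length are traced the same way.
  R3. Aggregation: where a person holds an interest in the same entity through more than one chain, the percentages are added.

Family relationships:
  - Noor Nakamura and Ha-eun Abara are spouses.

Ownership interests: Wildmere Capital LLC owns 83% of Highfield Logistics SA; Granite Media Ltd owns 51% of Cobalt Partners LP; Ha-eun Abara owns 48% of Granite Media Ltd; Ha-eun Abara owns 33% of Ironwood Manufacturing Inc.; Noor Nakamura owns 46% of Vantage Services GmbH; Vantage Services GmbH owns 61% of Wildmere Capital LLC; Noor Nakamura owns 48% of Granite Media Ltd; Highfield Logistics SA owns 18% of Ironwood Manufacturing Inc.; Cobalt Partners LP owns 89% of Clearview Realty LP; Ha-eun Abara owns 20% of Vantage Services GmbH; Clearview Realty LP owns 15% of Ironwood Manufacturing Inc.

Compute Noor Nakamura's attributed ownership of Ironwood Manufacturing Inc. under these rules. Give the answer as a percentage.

By spousal attribution (R1), Noor Nakamura is treated as also owning Ha-eun Abara's interest in Granite Media Ltd, giving 48% + 48% = 96%.
By spousal attribution (R1), Noor Nakamura is treated as also owning Ha-eun Abara's interest in Vantage Services GmbH, giving 46% + 20% = 66%.
By spousal attribution (R1), Noor Nakamura is treated as owning Ha-eun Abara's 33% interest in Ironwood Manufacturing Inc.
Chain via Granite Media Ltd → Cobalt Partners LP → Clearview Realty LP (R2): 96% × 51% × 89% × 15% = 6.53616% of Ironwood Manufacturing Inc.
Chain via Vantage Services GmbH → Wildmere Capital LLC → Highfield Logistics SA (R2): 66% × 61% × 83% × 18% = 6.014844% of Ironwood Manufacturing Inc.
Direct interest in Ironwood Manufacturing Inc: 33%.
Aggregating (R3): 6.53616% + 6.014844% + 33% = 45.551004%.

45.551004%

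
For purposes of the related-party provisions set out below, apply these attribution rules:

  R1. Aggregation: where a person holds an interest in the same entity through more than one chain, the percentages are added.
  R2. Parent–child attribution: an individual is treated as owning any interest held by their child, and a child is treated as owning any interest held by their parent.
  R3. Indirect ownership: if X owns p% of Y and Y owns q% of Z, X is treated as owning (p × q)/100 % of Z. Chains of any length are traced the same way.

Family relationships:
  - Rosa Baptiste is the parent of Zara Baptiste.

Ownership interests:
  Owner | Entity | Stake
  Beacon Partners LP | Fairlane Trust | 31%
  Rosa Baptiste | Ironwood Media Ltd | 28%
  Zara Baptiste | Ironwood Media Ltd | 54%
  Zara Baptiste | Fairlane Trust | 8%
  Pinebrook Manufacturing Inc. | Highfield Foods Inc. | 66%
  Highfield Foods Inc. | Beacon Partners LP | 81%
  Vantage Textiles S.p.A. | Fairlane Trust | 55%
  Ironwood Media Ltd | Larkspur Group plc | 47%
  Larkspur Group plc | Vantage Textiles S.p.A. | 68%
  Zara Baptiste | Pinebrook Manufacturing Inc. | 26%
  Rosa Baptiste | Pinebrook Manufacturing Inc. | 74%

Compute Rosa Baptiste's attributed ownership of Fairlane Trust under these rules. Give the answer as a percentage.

38.98656%

By parent–child attribution (R2), Rosa Baptiste is treated as also owning Zara Baptiste's interest in Pinebrook Manufacturing Inc, giving 74% + 26% = 100%.
By parent–child attribution (R2), Rosa Baptiste is treated as also owning Zara Baptiste's interest in Ironwood Media Ltd, giving 28% + 54% = 82%.
By parent–child attribution (R2), Rosa Baptiste is treated as owning Zara Baptiste's 8% interest in Fairlane Trust.
Chain via Pinebrook Manufacturing Inc. → Highfield Foods Inc. → Beacon Partners LP (R3): 100% × 66% × 81% × 31% = 16.5726% of Fairlane Trust.
Chain via Ironwood Media Ltd → Larkspur Group plc → Vantage Textiles S.p.A. (R3): 82% × 47% × 68% × 55% = 14.41396% of Fairlane Trust.
Direct interest in Fairlane Trust: 8%.
Aggregating (R1): 16.5726% + 14.41396% + 8% = 38.98656%.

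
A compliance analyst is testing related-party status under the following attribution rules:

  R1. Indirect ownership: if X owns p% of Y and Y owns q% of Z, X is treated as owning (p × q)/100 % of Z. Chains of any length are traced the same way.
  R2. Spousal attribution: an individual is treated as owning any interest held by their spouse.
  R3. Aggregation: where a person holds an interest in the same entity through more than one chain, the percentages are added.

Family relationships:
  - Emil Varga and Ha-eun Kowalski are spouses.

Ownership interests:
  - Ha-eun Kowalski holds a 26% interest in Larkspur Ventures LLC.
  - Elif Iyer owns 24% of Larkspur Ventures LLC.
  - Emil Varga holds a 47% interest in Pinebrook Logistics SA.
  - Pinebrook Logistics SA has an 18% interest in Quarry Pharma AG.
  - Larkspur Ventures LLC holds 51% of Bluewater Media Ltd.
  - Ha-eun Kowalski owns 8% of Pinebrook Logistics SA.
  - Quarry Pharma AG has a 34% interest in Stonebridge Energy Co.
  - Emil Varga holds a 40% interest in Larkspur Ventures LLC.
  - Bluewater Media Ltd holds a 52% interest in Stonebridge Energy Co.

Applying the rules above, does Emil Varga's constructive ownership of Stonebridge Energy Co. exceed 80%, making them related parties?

No

By spousal attribution (R2), Emil Varga is treated as also owning Ha-eun Kowalski's interest in Larkspur Ventures LLC, giving 40% + 26% = 66%.
By spousal attribution (R2), Emil Varga is treated as also owning Ha-eun Kowalski's interest in Pinebrook Logistics SA, giving 47% + 8% = 55%.
Chain via Larkspur Ventures LLC → Bluewater Media Ltd (R1): 66% × 51% × 52% = 17.5032% of Stonebridge Energy Co.
Chain via Pinebrook Logistics SA → Quarry Pharma AG (R1): 55% × 18% × 34% = 3.366% of Stonebridge Energy Co.
Aggregating (R3): 17.5032% + 3.366% = 20.8692%.
20.8692% does not exceed the 80% threshold, so Emil is not a related party to Stonebridge Energy Co.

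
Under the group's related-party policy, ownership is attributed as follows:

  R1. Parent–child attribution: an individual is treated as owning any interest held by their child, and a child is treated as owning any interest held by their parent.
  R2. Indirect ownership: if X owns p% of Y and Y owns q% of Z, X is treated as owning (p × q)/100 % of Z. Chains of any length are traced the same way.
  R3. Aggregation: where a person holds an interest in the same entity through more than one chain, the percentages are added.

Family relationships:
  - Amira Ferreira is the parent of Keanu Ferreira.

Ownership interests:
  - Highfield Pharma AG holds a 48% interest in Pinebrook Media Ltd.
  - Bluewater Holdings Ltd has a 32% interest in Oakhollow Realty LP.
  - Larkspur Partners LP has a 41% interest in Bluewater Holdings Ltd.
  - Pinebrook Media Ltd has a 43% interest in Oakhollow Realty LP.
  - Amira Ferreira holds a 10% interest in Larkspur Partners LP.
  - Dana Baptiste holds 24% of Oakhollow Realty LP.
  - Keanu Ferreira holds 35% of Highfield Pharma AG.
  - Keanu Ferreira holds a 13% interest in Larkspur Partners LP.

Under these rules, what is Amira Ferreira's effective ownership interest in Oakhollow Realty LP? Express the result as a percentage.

10.2416%

By parent–child attribution (R1), Amira Ferreira is treated as also owning Keanu Ferreira's interest in Larkspur Partners LP, giving 10% + 13% = 23%.
By parent–child attribution (R1), Amira Ferreira is treated as owning Keanu Ferreira's 35% interest in Highfield Pharma AG.
Chain via Larkspur Partners LP → Bluewater Holdings Ltd (R2): 23% × 41% × 32% = 3.0176% of Oakhollow Realty LP.
Chain via Highfield Pharma AG → Pinebrook Media Ltd (R2): 35% × 48% × 43% = 7.224% of Oakhollow Realty LP.
Aggregating (R3): 3.0176% + 7.224% = 10.2416%.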